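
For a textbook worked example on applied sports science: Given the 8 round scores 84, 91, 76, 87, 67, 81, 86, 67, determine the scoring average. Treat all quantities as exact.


Average = sum / n
Sum = 639
Average = 639 / 8 = 79.875

79.875


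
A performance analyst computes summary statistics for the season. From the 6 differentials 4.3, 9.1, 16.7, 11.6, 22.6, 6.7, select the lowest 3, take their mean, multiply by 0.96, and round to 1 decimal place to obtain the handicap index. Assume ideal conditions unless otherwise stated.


All differentials: 4.3, 9.1, 16.7, 11.6, 22.6, 6.7
Sorted: 4.3, 6.7, 9.1, 11.6, 16.7, 22.6
Best 3: 4.3, 6.7, 9.1
Average of best = 20.1 / 3 = 6.7
Raw index = 6.7 * 0.96 = 6.432
Handicap index = round(6.432, 1) = 6.4

6.4


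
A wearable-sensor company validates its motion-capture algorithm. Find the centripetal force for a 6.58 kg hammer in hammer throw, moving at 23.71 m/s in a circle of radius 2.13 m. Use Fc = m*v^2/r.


Fc = m * v^2 / r
v^2 = 23.71^2 = 562.1641
Fc = 6.58 * 562.1641 / 2.13
Fc = 3699.0398 / 2.13 = 1736.6384 N

1736.6384 N


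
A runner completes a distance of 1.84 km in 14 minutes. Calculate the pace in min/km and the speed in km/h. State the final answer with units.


Pace = time / distance = 14 min / 1.84 km = 7.6087 min/km
Speed = distance / time_in_hours = 1.84 / 0.2333 hr
Speed = 7.8857 km/h

7.6087 min/km, 7.8857 km/h


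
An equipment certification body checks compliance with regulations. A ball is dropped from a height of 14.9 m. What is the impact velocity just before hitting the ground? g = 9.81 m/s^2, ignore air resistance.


v = sqrt(2 * g * h)
v = sqrt(2 * 9.81 * 14.9)
v = sqrt(292.338) = 17.0979 m/s

17.0979 m/s


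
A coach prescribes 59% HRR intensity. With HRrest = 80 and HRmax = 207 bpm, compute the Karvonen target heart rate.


Target = HRrest + pct*(HRmax - HRrest)
Heart rate reserve = HRmax - HRrest = 207 - 80 = 127 bpm
Fraction = 59% = 0.59
Target = 80 + 0.59 * 127
Target = 80 + 74.93 = 154.93 bpm

154.93 bpm


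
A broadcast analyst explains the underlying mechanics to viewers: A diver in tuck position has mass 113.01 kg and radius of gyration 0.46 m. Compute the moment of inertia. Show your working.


I = m * k^2
I = 113.01 * 0.46^2
I = 113.01 * 0.2116 = 23.9129 kg*m^2

23.9129 kg*m^2


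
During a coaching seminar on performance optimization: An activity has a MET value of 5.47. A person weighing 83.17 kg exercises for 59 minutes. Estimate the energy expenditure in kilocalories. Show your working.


kcal = MET * mass * time_hr
Convert time: 59 min = 0.9833 hr
kcal = 5.47 * 83.17 * 0.9833
kcal = 447.3576 kcal

447.3576 kcal


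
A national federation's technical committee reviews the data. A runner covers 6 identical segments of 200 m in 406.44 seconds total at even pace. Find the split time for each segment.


Split time = total_time / n_laps = 406.44 / 6
Split time = 67.74 s per lap

67.74 s


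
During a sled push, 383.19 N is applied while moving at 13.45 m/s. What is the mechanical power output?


P = F * v
P = 383.19 * 13.45
P = 5153.9055 W

5153.9055 W


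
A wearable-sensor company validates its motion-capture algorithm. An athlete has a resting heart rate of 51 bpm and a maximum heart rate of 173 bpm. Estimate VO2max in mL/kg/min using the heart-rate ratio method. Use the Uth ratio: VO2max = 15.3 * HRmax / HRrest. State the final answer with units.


VO2max = 15.3 * HRmax / HRrest
VO2max = 15.3 * 173 / 51
VO2max = 2646.9 / 51 = 51.9 mL/kg/min

51.9 mL/kg/min


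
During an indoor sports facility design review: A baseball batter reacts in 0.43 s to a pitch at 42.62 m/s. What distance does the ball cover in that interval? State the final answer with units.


d = v * t
d = 42.62 * 0.43
d = 18.3266 m

18.3266 m


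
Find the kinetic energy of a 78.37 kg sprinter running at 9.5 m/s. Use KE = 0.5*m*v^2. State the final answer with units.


KE = 0.5 * m * v^2
KE = 0.5 * 78.37 * 9.5^2
KE = 0.5 * 78.37 * 90.25 = 3536.4463 J

3536.4463 J


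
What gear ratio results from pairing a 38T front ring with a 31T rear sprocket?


GR = front_teeth / rear_teeth
GR = 38 / 31
GR = 1.2258

1.2258


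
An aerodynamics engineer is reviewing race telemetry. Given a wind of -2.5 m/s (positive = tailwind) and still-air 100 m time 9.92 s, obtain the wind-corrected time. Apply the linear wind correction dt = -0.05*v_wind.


dt = -0.05 * v_wind = -0.05 * -2.5 = 0.125 s
t_corrected = t_still + dt = 9.92 + (0.125)
t_corrected = 10.045 s

10.045 s


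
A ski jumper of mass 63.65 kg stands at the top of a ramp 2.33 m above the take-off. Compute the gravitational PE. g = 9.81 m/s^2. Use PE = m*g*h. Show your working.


PE = m * g * h
PE = 63.65 * 9.81 * 2.33
PE = 624.4065 * 2.33 = 1454.8671 J

1454.8671 J


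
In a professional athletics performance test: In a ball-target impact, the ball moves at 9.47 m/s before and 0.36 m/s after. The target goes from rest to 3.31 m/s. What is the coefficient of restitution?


e = (v2_after - v1_after) / (v1_before - v2_before)
Numerator = 3.31 - 0.36 = 2.95
Denominator = 9.47 - 0 = 9.47
e = 2.95 / 9.47 = 0.3115

0.3115


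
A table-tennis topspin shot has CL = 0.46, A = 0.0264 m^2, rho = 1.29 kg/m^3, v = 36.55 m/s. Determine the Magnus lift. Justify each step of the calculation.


FM = 0.5 * CL * rho * A * v^2
FM = 0.5 * 0.46 * 1.29 * 0.0264 * 36.55^2
v^2 = 1335.9025
FM = 0.5 * 0.46 * 1.29 * 0.0264 * 1335.9025 = 10.464 N

10.464 N


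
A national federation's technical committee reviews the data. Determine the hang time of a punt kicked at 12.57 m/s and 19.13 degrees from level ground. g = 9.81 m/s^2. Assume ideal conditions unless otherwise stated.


T = 2*v*sin(theta)/g
sin(theta) = sin(19.13 deg) = 0.3277
T = 2*12.57*0.3277 / 9.81
T = 8.2387 / 9.81 = 0.8398 s

0.8398 s


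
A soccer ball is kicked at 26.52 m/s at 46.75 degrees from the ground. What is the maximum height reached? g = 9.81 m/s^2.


H = (v*sin(theta))^2 / (2*g)
vy = v*sin(theta) = 26.52 * sin(46.75 deg) = 19.3164 m/s
H = vy^2 / (2*g) = 373.1232 / (2*9.81)
H = 373.1232 / 19.62 = 19.0175 m

19.0175 m


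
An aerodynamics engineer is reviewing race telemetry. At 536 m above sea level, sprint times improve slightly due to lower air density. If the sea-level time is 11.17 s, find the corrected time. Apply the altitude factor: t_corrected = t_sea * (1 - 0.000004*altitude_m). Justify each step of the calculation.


Correction factor = 1 - 0.000004 * 536 = 0.997856
t_corrected = t_sea * factor = 11.17 * 0.997856
t_corrected = 11.1461 s

11.1461 s


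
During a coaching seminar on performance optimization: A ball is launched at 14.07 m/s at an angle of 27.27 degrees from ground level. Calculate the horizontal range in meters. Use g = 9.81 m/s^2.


R = v^2 * sin(2*theta) / g
Convert angle to radians: theta = 27.27 deg = 0.476 rad
sin(2*theta) = sin(0.9519) = 0.8145
R = 14.07^2 * 0.8145 / 9.81
R = 197.9649 * 0.8145 / 9.81 = 16.437 m

16.437 m


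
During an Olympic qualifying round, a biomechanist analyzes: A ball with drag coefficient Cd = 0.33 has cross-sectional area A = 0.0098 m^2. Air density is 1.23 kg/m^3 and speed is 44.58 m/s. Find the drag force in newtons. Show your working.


Fd = 0.5 * Cd * rho * A * v^2
Fd = 0.5 * 0.33 * 1.23 * 0.0098 * 44.58^2
v^2 = 1987.3764
Fd = 0.5 * 0.33 * 1.23 * 0.0098 * 1987.3764 = 3.9527 N

3.9527 N


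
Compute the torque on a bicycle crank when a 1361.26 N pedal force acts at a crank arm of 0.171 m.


tau = F * d
tau = 1361.26 * 0.171
tau = 232.7755 N*m

232.7755 N*m


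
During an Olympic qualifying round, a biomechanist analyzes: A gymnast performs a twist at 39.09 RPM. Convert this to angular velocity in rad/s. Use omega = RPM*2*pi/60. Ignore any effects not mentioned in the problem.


omega = RPM * 2 * pi / 60
omega = 39.09 * 2 * 3.14159 / 60
omega = 245.6097 / 60 = 4.0935 rad/s

4.0935 rad/s


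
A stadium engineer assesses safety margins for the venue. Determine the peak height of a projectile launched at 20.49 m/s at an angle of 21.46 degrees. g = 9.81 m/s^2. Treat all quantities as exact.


H = (v*sin(theta))^2 / (2*g)
vy = v*sin(theta) = 20.49 * sin(21.46 deg) = 7.4963 m/s
H = vy^2 / (2*g) = 56.1945 / (2*9.81)
H = 56.1945 / 19.62 = 2.8641 m

2.8641 m


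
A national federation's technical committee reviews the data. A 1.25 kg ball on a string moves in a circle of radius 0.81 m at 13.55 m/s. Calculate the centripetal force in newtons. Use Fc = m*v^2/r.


Fc = m * v^2 / r
v^2 = 13.55^2 = 183.6025
Fc = 1.25 * 183.6025 / 0.81
Fc = 229.5031 / 0.81 = 283.3372 N

283.3372 N


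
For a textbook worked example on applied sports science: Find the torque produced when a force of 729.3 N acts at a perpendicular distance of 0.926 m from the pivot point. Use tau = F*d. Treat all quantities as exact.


tau = F * d
tau = 729.3 * 0.926
tau = 675.3318 N*m

675.3318 N*m


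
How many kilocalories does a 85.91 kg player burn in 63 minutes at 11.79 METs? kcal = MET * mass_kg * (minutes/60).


kcal = MET * mass * time_hr
Convert time: 63 min = 1.05 hr
kcal = 11.79 * 85.91 * 1.05
kcal = 1063.5228 kcal

1063.5228 kcal


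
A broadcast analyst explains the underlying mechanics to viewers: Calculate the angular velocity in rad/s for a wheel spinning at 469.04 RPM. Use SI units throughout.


omega = RPM * 2 * pi / 60
omega = 469.04 * 2 * 3.14159 / 60
omega = 2947.0652 / 60 = 49.1178 rad/s

49.1178 rad/s


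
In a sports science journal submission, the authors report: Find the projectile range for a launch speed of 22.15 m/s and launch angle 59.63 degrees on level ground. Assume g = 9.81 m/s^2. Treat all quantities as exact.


R = v^2 * sin(2*theta) / g
Convert angle to radians: theta = 59.63 deg = 1.0407 rad
sin(2*theta) = sin(2.0815) = 0.8724
R = 22.15^2 * 0.8724 / 9.81
R = 490.6225 * 0.8724 / 9.81 = 43.6314 m

43.6314 m


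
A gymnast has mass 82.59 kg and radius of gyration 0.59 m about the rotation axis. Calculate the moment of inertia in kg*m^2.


I = m * k^2
I = 82.59 * 0.59^2
I = 82.59 * 0.3481 = 28.7496 kg*m^2

28.7496 kg*m^2


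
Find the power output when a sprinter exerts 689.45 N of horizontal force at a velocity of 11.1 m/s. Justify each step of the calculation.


P = F * v
P = 689.45 * 11.1
P = 7652.895 W

7652.895 W


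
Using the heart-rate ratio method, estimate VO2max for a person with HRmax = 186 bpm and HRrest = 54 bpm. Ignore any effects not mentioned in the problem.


VO2max = 15.3 * HRmax / HRrest
VO2max = 15.3 * 186 / 54
VO2max = 2845.8 / 54 = 52.7 mL/kg/min

52.7 mL/kg/min


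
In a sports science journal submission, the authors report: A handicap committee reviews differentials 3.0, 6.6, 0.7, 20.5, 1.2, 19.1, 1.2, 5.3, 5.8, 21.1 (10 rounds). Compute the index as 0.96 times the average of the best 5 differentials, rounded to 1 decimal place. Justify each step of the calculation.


All differentials: 3.0, 6.6, 0.7, 20.5, 1.2, 19.1, 1.2, 5.3, 5.8, 21.1
Sorted: 0.7, 1.2, 1.2, 3.0, 5.3, 5.8, 6.6, 19.1, 20.5, 21.1
Best 5: 0.7, 1.2, 1.2, 3.0, 5.3
Average of best = 11.4 / 5 = 2.28
Raw index = 2.28 * 0.96 = 2.1888
Handicap index = round(2.1888, 1) = 2.2

2.2


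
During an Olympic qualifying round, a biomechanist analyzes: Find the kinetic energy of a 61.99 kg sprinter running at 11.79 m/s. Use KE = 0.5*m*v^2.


KE = 0.5 * m * v^2
KE = 0.5 * 61.99 * 11.79^2
KE = 0.5 * 61.99 * 139.0041 = 4308.4321 J

4308.4321 J


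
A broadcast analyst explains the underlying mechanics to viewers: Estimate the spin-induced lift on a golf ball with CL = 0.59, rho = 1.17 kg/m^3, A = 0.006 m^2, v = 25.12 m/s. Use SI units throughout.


FM = 0.5 * CL * rho * A * v^2
FM = 0.5 * 0.59 * 1.17 * 0.006 * 25.12^2
v^2 = 631.0144
FM = 0.5 * 0.59 * 1.17 * 0.006 * 631.0144 = 1.3068 N

1.3068 N


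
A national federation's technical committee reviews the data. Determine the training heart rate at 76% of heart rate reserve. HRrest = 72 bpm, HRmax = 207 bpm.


Target = HRrest + pct*(HRmax - HRrest)
Heart rate reserve = HRmax - HRrest = 207 - 72 = 135 bpm
Fraction = 76% = 0.76
Target = 72 + 0.76 * 135
Target = 72 + 102.6 = 174.6 bpm

174.6 bpm


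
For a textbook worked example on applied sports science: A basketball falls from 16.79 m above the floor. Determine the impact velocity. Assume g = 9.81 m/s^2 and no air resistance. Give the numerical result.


v = sqrt(2 * g * h)
v = sqrt(2 * 9.81 * 16.79)
v = sqrt(329.4198) = 18.1499 m/s

18.1499 m/s


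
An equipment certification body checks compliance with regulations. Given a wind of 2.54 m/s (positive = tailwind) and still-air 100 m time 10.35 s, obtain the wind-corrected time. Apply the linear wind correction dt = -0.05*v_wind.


dt = -0.05 * v_wind = -0.05 * 2.54 = -0.127 s
t_corrected = t_still + dt = 10.35 + (-0.127)
t_corrected = 10.223 s

10.223 s


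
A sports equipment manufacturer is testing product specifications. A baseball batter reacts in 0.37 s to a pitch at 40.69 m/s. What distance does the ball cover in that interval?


d = v * t
d = 40.69 * 0.37
d = 15.0553 m

15.0553 m


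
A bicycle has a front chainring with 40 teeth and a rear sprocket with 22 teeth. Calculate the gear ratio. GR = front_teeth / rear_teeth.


GR = front_teeth / rear_teeth
GR = 40 / 22
GR = 1.8182

1.8182


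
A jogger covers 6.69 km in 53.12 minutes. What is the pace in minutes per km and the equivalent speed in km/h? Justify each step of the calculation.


Pace = time / distance = 53.12 min / 6.69 km = 7.9402 min/km
Speed = distance / time_in_hours = 6.69 / 0.8853 hr
Speed = 7.5565 km/h

7.9402 min/km, 7.5565 km/h


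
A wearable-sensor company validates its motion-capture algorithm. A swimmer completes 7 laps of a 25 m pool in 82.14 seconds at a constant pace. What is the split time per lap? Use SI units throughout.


Split time = total_time / n_laps = 82.14 / 7
Split time = 11.7343 s per lap

11.7343 s


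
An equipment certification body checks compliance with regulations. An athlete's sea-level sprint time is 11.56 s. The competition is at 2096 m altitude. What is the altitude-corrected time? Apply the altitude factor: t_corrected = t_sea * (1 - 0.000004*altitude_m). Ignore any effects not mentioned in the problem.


Correction factor = 1 - 0.000004 * 2096 = 0.991616
t_corrected = t_sea * factor = 11.56 * 0.991616
t_corrected = 11.4631 s

11.4631 s


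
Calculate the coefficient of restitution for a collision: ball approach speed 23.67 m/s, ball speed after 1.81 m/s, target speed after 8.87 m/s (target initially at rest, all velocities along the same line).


e = (v2_after - v1_after) / (v1_before - v2_before)
Numerator = 8.87 - 1.81 = 7.06
Denominator = 23.67 - 0 = 23.67
e = 7.06 / 23.67 = 0.2983

0.2983


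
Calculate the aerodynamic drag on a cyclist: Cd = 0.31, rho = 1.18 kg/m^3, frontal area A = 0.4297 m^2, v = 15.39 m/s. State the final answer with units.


Fd = 0.5 * Cd * rho * A * v^2
Fd = 0.5 * 0.31 * 1.18 * 0.4297 * 15.39^2
v^2 = 236.8521
Fd = 0.5 * 0.31 * 1.18 * 0.4297 * 236.8521 = 18.6147 N

18.6147 N


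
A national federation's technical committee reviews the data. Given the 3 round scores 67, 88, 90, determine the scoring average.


Average = sum / n
Sum = 245
Average = 245 / 3 = 81.6667

81.6667


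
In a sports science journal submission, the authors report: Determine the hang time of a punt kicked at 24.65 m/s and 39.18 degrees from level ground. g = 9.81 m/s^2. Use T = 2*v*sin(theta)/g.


T = 2*v*sin(theta)/g
sin(theta) = sin(39.18 deg) = 0.6318
T = 2*24.65*0.6318 / 9.81
T = 31.1457 / 9.81 = 3.1749 s

3.1749 s


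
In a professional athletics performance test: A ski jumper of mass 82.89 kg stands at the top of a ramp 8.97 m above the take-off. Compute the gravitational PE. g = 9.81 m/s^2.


PE = m * g * h
PE = 82.89 * 9.81 * 8.97
PE = 813.1509 * 8.97 = 7293.9636 J

7293.9636 J


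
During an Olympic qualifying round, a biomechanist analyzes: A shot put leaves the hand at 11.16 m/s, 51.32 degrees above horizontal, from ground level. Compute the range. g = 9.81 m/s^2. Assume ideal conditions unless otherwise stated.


R = v^2 * sin(2*theta) / g
Convert angle to radians: theta = 51.32 deg = 0.8957 rad
sin(2*theta) = sin(1.7914) = 0.9758
R = 11.16^2 * 0.9758 / 9.81
R = 124.5456 * 0.9758 / 9.81 = 12.3881 m

12.3881 m


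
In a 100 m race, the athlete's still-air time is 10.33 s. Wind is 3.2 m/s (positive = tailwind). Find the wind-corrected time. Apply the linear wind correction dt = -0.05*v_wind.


dt = -0.05 * v_wind = -0.05 * 3.2 = -0.16 s
t_corrected = t_still + dt = 10.33 + (-0.16)
t_corrected = 10.17 s

10.17 s


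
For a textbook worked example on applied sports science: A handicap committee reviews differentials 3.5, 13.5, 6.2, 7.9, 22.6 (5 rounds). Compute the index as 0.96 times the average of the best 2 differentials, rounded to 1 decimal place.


All differentials: 3.5, 13.5, 6.2, 7.9, 22.6
Sorted: 3.5, 6.2, 7.9, 13.5, 22.6
Best 2: 3.5, 6.2
Average of best = 9.7 / 2 = 4.85
Raw index = 4.85 * 0.96 = 4.656
Handicap index = round(4.656, 1) = 4.7

4.7


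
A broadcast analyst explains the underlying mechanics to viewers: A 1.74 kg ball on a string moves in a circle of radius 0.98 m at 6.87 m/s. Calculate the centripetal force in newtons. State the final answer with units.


Fc = m * v^2 / r
v^2 = 6.87^2 = 47.1969
Fc = 1.74 * 47.1969 / 0.98
Fc = 82.1226 / 0.98 = 83.7986 N

83.7986 N


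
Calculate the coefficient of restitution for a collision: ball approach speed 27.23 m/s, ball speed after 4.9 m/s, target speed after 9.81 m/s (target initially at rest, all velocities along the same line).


e = (v2_after - v1_after) / (v1_before - v2_before)
Numerator = 9.81 - 4.9 = 4.91
Denominator = 27.23 - 0 = 27.23
e = 4.91 / 27.23 = 0.1803

0.1803


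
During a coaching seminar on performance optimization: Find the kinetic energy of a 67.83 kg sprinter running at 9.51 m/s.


KE = 0.5 * m * v^2
KE = 0.5 * 67.83 * 9.51^2
KE = 0.5 * 67.83 * 90.4401 = 3067.276 J

3067.276 J


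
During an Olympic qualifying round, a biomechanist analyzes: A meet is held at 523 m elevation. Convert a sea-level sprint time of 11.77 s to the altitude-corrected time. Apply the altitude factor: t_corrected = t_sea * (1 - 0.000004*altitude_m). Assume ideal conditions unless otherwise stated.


Correction factor = 1 - 0.000004 * 523 = 0.997908
t_corrected = t_sea * factor = 11.77 * 0.997908
t_corrected = 11.7454 s

11.7454 s


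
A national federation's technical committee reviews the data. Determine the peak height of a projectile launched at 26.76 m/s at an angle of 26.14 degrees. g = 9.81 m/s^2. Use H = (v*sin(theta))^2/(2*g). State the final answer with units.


H = (v*sin(theta))^2 / (2*g)
vy = v*sin(theta) = 26.76 * sin(26.14 deg) = 11.7895 m/s
H = vy^2 / (2*g) = 138.9934 / (2*9.81)
H = 138.9934 / 19.62 = 7.0843 m

7.0843 m


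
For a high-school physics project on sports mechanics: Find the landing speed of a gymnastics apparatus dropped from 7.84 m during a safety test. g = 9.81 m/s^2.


v = sqrt(2 * g * h)
v = sqrt(2 * 9.81 * 7.84)
v = sqrt(153.8208) = 12.4025 m/s

12.4025 m/s


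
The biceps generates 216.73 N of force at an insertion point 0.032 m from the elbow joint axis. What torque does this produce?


tau = F * d
tau = 216.73 * 0.032
tau = 6.9354 N*m

6.9354 N*m


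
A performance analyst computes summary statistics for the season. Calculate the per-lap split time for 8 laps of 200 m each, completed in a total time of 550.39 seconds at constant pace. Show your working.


Split time = total_time / n_laps = 550.39 / 8
Split time = 68.7987 s per lap

68.7987 s


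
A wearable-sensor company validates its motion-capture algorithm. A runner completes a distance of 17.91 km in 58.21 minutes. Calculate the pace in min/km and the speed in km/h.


Pace = time / distance = 58.21 min / 17.91 km = 3.2501 min/km
Speed = distance / time_in_hours = 17.91 / 0.9702 hr
Speed = 18.4607 km/h

3.2501 min/km, 18.4607 km/h


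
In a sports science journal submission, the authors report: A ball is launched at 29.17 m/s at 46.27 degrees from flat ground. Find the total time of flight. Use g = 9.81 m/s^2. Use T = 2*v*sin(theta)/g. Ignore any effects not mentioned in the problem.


T = 2*v*sin(theta)/g
sin(theta) = sin(46.27 deg) = 0.7226
T = 2*29.17*0.7226 / 9.81
T = 42.1568 / 9.81 = 4.2973 s

4.2973 s


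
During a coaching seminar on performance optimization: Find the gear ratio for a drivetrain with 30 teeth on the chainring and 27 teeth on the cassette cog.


GR = front_teeth / rear_teeth
GR = 30 / 27
GR = 1.1111

1.1111


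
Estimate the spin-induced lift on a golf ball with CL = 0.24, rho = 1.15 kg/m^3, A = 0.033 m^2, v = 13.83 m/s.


FM = 0.5 * CL * rho * A * v^2
FM = 0.5 * 0.24 * 1.15 * 0.033 * 13.83^2
v^2 = 191.2689
FM = 0.5 * 0.24 * 1.15 * 0.033 * 191.2689 = 0.871 N

0.871 N


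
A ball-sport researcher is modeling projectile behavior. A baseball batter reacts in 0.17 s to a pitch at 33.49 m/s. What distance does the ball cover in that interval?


d = v * t
d = 33.49 * 0.17
d = 5.6933 m

5.6933 m


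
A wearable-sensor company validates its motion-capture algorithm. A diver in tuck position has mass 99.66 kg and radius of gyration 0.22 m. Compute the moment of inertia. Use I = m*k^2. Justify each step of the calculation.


I = m * k^2
I = 99.66 * 0.22^2
I = 99.66 * 0.0484 = 4.8235 kg*m^2

4.8235 kg*m^2


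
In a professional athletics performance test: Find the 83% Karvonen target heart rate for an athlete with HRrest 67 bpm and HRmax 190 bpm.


Target = HRrest + pct*(HRmax - HRrest)
Heart rate reserve = HRmax - HRrest = 190 - 67 = 123 bpm
Fraction = 83% = 0.83
Target = 67 + 0.83 * 123
Target = 67 + 102.09 = 169.09 bpm

169.09 bpm


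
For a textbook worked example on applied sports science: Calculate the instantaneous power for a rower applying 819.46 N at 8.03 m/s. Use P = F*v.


P = F * v
P = 819.46 * 8.03
P = 6580.2638 W

6580.2638 W


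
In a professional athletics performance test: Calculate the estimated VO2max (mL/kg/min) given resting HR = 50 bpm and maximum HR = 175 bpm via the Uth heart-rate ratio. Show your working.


VO2max = 15.3 * HRmax / HRrest
VO2max = 15.3 * 175 / 50
VO2max = 2677.5 / 50 = 53.55 mL/kg/min

53.55 mL/kg/min


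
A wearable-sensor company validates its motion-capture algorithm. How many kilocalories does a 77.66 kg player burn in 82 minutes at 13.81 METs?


kcal = MET * mass * time_hr
Convert time: 82 min = 1.3667 hr
kcal = 13.81 * 77.66 * 1.3667
kcal = 1465.729 kcal

1465.729 kcal


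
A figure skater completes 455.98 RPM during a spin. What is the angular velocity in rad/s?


omega = RPM * 2 * pi / 60
omega = 455.98 * 2 * 3.14159 / 60
omega = 2865.0068 / 60 = 47.7501 rad/s

47.7501 rad/s


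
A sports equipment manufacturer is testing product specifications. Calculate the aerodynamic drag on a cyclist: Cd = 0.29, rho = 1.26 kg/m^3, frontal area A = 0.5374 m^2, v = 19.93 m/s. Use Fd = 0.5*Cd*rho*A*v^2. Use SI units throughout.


Fd = 0.5 * Cd * rho * A * v^2
Fd = 0.5 * 0.29 * 1.26 * 0.5374 * 19.93^2
v^2 = 397.2049
Fd = 0.5 * 0.29 * 1.26 * 0.5374 * 397.2049 = 38.9988 N

38.9988 N


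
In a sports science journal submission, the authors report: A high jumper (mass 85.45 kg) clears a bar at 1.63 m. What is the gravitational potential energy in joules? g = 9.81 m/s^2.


PE = m * g * h
PE = 85.45 * 9.81 * 1.63
PE = 838.2645 * 1.63 = 1366.3711 J

1366.3711 J


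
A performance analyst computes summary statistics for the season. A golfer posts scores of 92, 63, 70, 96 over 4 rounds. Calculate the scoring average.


Average = sum / n
Sum = 321
Average = 321 / 4 = 80.25

80.25


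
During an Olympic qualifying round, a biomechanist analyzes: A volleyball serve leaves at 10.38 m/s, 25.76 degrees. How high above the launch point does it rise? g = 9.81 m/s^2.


H = (v*sin(theta))^2 / (2*g)
vy = v*sin(theta) = 10.38 * sin(25.76 deg) = 4.5112 m/s
H = vy^2 / (2*g) = 20.3507 / (2*9.81)
H = 20.3507 / 19.62 = 1.0372 m

1.0372 m


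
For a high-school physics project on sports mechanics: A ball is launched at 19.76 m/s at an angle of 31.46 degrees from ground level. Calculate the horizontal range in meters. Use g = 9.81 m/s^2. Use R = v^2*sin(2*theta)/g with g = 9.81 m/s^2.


R = v^2 * sin(2*theta) / g
Convert angle to radians: theta = 31.46 deg = 0.5491 rad
sin(2*theta) = sin(1.0982) = 0.8904
R = 19.76^2 * 0.8904 / 9.81
R = 390.4576 * 0.8904 / 9.81 = 35.4386 m

35.4386 m


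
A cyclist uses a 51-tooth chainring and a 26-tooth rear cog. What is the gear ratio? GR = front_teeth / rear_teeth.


GR = front_teeth / rear_teeth
GR = 51 / 26
GR = 1.9615

1.9615


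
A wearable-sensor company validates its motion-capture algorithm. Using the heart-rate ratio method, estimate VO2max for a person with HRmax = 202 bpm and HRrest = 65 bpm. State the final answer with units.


VO2max = 15.3 * HRmax / HRrest
VO2max = 15.3 * 202 / 65
VO2max = 3090.6 / 65 = 47.5477 mL/kg/min

47.5477 mL/kg/min


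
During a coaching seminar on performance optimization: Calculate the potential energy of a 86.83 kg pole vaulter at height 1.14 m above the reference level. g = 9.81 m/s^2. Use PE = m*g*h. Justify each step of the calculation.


PE = m * g * h
PE = 86.83 * 9.81 * 1.14
PE = 851.8023 * 1.14 = 971.0546 J

971.0546 J


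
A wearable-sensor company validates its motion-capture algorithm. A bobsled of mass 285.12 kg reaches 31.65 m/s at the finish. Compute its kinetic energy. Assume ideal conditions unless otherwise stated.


KE = 0.5 * m * v^2
KE = 0.5 * 285.12 * 31.65^2
KE = 0.5 * 285.12 * 1001.7225 = 142805.5596 J

142805.5596 J


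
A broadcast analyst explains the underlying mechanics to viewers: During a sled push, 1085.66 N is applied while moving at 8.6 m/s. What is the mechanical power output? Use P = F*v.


P = F * v
P = 1085.66 * 8.6
P = 9336.676 W

9336.676 W


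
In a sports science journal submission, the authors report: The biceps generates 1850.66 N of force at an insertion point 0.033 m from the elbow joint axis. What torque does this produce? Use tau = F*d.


tau = F * d
tau = 1850.66 * 0.033
tau = 61.0718 N*m

61.0718 N*m


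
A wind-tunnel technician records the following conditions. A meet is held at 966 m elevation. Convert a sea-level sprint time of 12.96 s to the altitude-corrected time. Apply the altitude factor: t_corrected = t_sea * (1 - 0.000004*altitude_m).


Correction factor = 1 - 0.000004 * 966 = 0.996136
t_corrected = t_sea * factor = 12.96 * 0.996136
t_corrected = 12.9099 s

12.9099 s


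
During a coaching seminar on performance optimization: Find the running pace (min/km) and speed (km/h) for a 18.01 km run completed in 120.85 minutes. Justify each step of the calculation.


Pace = time / distance = 120.85 min / 18.01 km = 6.7102 min/km
Speed = distance / time_in_hours = 18.01 / 2.0142 hr
Speed = 8.9417 km/h

6.7102 min/km, 8.9417 km/h


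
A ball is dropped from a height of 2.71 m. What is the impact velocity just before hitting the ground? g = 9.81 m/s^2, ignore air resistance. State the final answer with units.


v = sqrt(2 * g * h)
v = sqrt(2 * 9.81 * 2.71)
v = sqrt(53.1702) = 7.2918 m/s

7.2918 m/s


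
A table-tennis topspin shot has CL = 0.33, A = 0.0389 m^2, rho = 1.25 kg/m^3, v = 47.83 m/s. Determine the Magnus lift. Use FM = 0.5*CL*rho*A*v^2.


FM = 0.5 * CL * rho * A * v^2
FM = 0.5 * 0.33 * 1.25 * 0.0389 * 47.83^2
v^2 = 2287.7089
FM = 0.5 * 0.33 * 1.25 * 0.0389 * 2287.7089 = 18.3546 N

18.3546 N


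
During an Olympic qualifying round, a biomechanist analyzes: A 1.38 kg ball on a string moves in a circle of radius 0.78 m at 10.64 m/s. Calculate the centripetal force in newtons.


Fc = m * v^2 / r
v^2 = 10.64^2 = 113.2096
Fc = 1.38 * 113.2096 / 0.78
Fc = 156.2292 / 0.78 = 200.2939 N

200.2939 N


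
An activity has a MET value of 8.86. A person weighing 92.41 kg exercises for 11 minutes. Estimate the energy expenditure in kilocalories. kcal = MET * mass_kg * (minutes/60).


kcal = MET * mass * time_hr
Convert time: 11 min = 0.1833 hr
kcal = 8.86 * 92.41 * 0.1833
kcal = 150.1046 kcal

150.1046 kcal


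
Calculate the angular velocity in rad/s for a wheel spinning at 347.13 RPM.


omega = RPM * 2 * pi / 60
omega = 347.13 * 2 * 3.14159 / 60
omega = 2181.0821 / 60 = 36.3514 rad/s

36.3514 rad/s


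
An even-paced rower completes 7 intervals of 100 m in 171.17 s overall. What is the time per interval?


Split time = total_time / n_laps = 171.17 / 7
Split time = 24.4529 s per lap

24.4529 s


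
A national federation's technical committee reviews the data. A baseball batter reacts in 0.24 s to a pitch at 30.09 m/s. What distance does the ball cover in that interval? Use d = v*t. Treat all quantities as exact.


d = v * t
d = 30.09 * 0.24
d = 7.2216 m

7.2216 m


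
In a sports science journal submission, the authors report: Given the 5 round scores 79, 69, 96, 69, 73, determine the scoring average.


Average = sum / n
Sum = 386
Average = 386 / 5 = 77.2

77.2


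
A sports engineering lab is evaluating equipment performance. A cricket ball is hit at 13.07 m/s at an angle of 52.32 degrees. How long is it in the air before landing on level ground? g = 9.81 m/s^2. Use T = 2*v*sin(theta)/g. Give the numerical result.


T = 2*v*sin(theta)/g
sin(theta) = sin(52.32 deg) = 0.7914
T = 2*13.07*0.7914 / 9.81
T = 20.6882 / 9.81 = 2.1089 s

2.1089 s


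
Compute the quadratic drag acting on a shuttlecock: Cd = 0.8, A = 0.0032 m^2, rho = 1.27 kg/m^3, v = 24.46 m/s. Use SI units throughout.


Fd = 0.5 * Cd * rho * A * v^2
Fd = 0.5 * 0.8 * 1.27 * 0.0032 * 24.46^2
v^2 = 598.2916
Fd = 0.5 * 0.8 * 1.27 * 0.0032 * 598.2916 = 0.9726 N

0.9726 N


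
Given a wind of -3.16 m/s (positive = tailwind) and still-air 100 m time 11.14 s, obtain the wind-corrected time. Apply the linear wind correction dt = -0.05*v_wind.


dt = -0.05 * v_wind = -0.05 * -3.16 = 0.158 s
t_corrected = t_still + dt = 11.14 + (0.158)
t_corrected = 11.298 s

11.298 s


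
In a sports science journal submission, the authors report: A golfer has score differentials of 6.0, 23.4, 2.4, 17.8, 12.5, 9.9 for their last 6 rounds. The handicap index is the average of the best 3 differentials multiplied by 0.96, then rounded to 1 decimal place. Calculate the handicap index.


All differentials: 6.0, 23.4, 2.4, 17.8, 12.5, 9.9
Sorted: 2.4, 6.0, 9.9, 12.5, 17.8, 23.4
Best 3: 2.4, 6.0, 9.9
Average of best = 18.3 / 3 = 6.1
Raw index = 6.1 * 0.96 = 5.856
Handicap index = round(5.856, 1) = 5.9

5.9


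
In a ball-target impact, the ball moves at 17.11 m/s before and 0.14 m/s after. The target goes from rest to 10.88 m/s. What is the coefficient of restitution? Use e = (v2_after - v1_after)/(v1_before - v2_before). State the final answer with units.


e = (v2_after - v1_after) / (v1_before - v2_before)
Numerator = 10.88 - 0.14 = 10.74
Denominator = 17.11 - 0 = 17.11
e = 10.74 / 17.11 = 0.6277

0.6277


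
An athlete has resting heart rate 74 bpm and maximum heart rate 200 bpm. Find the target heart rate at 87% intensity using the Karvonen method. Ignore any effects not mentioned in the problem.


Target = HRrest + pct*(HRmax - HRrest)
Heart rate reserve = HRmax - HRrest = 200 - 74 = 126 bpm
Fraction = 87% = 0.87
Target = 74 + 0.87 * 126
Target = 74 + 109.62 = 183.62 bpm

183.62 bpm


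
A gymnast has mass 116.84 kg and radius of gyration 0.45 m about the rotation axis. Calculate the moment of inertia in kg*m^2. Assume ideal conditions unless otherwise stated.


I = m * k^2
I = 116.84 * 0.45^2
I = 116.84 * 0.2025 = 23.6601 kg*m^2

23.6601 kg*m^2


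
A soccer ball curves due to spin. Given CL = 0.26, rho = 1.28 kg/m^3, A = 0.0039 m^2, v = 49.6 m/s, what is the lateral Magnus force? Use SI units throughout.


FM = 0.5 * CL * rho * A * v^2
FM = 0.5 * 0.26 * 1.28 * 0.0039 * 49.6^2
v^2 = 2460.16
FM = 0.5 * 0.26 * 1.28 * 0.0039 * 2460.16 = 1.5965 N

1.5965 N


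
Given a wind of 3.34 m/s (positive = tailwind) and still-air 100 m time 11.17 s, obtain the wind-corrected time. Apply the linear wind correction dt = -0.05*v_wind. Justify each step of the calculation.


dt = -0.05 * v_wind = -0.05 * 3.34 = -0.167 s
t_corrected = t_still + dt = 11.17 + (-0.167)
t_corrected = 11.003 s

11.003 s


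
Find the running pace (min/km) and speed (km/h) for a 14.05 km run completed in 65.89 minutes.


Pace = time / distance = 65.89 min / 14.05 km = 4.6897 min/km
Speed = distance / time_in_hours = 14.05 / 1.0982 hr
Speed = 12.7941 km/h

4.6897 min/km, 12.7941 km/h


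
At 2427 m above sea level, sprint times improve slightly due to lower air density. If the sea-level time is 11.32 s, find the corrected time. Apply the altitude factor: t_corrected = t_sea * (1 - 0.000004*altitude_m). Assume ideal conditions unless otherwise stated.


Correction factor = 1 - 0.000004 * 2427 = 0.990292
t_corrected = t_sea * factor = 11.32 * 0.990292
t_corrected = 11.2101 s

11.2101 s


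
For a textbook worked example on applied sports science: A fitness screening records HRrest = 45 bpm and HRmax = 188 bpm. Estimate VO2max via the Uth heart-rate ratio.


VO2max = 15.3 * HRmax / HRrest
VO2max = 15.3 * 188 / 45
VO2max = 2876.4 / 45 = 63.92 mL/kg/min

63.92 mL/kg/min


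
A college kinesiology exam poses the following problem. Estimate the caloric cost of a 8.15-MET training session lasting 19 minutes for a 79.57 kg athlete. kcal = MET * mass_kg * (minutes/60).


kcal = MET * mass * time_hr
Convert time: 19 min = 0.3167 hr
kcal = 8.15 * 79.57 * 0.3167
kcal = 205.3569 kcal

205.3569 kcal


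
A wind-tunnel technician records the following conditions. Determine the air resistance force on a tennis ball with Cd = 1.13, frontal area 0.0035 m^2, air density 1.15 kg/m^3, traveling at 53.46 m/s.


Fd = 0.5 * Cd * rho * A * v^2
Fd = 0.5 * 1.13 * 1.15 * 0.0035 * 53.46^2
v^2 = 2857.9716
Fd = 0.5 * 1.13 * 1.15 * 0.0035 * 2857.9716 = 6.4994 N

6.4994 N


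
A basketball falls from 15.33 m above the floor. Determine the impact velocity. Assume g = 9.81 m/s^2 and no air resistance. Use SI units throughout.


v = sqrt(2 * g * h)
v = sqrt(2 * 9.81 * 15.33)
v = sqrt(300.7746) = 17.3429 m/s

17.3429 m/s


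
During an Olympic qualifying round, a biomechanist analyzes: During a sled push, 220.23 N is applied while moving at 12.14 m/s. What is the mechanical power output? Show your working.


P = F * v
P = 220.23 * 12.14
P = 2673.5922 W

2673.5922 W


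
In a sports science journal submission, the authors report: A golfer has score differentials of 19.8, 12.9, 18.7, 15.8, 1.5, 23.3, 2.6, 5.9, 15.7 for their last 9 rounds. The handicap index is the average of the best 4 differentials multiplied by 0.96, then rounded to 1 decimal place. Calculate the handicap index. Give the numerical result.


All differentials: 19.8, 12.9, 18.7, 15.8, 1.5, 23.3, 2.6, 5.9, 15.7
Sorted: 1.5, 2.6, 5.9, 12.9, 15.7, 15.8, 18.7, 19.8, 23.3
Best 4: 1.5, 2.6, 5.9, 12.9
Average of best = 22.9 / 4 = 5.725
Raw index = 5.725 * 0.96 = 5.496
Handicap index = round(5.496, 1) = 5.5

5.5


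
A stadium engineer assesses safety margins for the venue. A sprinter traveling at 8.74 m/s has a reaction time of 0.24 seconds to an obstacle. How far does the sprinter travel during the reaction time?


d = v * t
d = 8.74 * 0.24
d = 2.0976 m

2.0976 m


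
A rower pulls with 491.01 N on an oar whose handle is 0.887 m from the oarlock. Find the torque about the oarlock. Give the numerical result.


tau = F * d
tau = 491.01 * 0.887
tau = 435.5259 N*m

435.5259 N*m


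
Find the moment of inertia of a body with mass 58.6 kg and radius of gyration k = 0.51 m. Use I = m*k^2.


I = m * k^2
I = 58.6 * 0.51^2
I = 58.6 * 0.2601 = 15.2419 kg*m^2

15.2419 kg*m^2


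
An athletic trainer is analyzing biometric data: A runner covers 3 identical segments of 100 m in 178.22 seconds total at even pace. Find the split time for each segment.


Split time = total_time / n_laps = 178.22 / 3
Split time = 59.4067 s per lap

59.4067 s


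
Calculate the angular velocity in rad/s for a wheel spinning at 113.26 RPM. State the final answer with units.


omega = RPM * 2 * pi / 60
omega = 113.26 * 2 * 3.14159 / 60
omega = 711.6336 / 60 = 11.8606 rad/s

11.8606 rad/s


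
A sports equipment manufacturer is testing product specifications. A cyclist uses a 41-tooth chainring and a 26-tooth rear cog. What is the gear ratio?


GR = front_teeth / rear_teeth
GR = 41 / 26
GR = 1.5769

1.5769


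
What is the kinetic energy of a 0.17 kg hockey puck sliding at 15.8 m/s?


KE = 0.5 * m * v^2
KE = 0.5 * 0.17 * 15.8^2
KE = 0.5 * 0.17 * 249.64 = 21.2194 J

21.2194 J


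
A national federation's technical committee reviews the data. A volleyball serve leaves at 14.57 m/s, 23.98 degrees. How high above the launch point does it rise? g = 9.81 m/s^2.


H = (v*sin(theta))^2 / (2*g)
vy = v*sin(theta) = 14.57 * sin(23.98 deg) = 5.9215 m/s
H = vy^2 / (2*g) = 35.0642 / (2*9.81)
H = 35.0642 / 19.62 = 1.7872 m

1.7872 m


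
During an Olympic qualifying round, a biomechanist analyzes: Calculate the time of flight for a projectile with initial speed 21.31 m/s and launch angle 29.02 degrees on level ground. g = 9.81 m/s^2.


T = 2*v*sin(theta)/g
sin(theta) = sin(29.02 deg) = 0.4851
T = 2*21.31*0.4851 / 9.81
T = 20.6756 / 9.81 = 2.1076 s

2.1076 s


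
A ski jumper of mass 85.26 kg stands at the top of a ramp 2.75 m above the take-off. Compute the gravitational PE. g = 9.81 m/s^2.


PE = m * g * h
PE = 85.26 * 9.81 * 2.75
PE = 836.4006 * 2.75 = 2300.1017 J

2300.1017 J


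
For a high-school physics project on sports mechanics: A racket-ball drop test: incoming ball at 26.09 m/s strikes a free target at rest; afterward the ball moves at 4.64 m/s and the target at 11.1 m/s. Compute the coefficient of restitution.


e = (v2_after - v1_after) / (v1_before - v2_before)
Numerator = 11.1 - 4.64 = 6.46
Denominator = 26.09 - 0 = 26.09
e = 6.46 / 26.09 = 0.2476

0.2476


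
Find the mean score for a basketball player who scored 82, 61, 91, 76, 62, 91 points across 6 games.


Average = sum / n
Sum = 463
Average = 463 / 6 = 77.1667

77.1667


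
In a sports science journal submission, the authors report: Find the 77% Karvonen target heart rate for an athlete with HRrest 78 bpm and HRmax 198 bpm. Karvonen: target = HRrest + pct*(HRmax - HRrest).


Target = HRrest + pct*(HRmax - HRrest)
Heart rate reserve = HRmax - HRrest = 198 - 78 = 120 bpm
Fraction = 77% = 0.77
Target = 78 + 0.77 * 120
Target = 78 + 92.4 = 170.4 bpm

170.4 bpm


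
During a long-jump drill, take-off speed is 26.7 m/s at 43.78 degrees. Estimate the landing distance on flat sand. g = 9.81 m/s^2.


R = v^2 * sin(2*theta) / g
Convert angle to radians: theta = 43.78 deg = 0.7641 rad
sin(2*theta) = sin(1.5282) = 0.9991
R = 26.7^2 * 0.9991 / 9.81
R = 712.89 * 0.9991 / 9.81 = 72.6038 m

72.6038 m


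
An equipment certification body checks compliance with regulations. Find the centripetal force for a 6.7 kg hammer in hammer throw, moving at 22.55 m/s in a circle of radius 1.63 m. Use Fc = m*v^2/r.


Fc = m * v^2 / r
v^2 = 22.55^2 = 508.5025
Fc = 6.7 * 508.5025 / 1.63
Fc = 3406.9668 / 1.63 = 2090.1637 N

2090.1637 N


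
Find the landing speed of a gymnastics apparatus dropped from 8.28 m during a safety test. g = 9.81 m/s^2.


v = sqrt(2 * g * h)
v = sqrt(2 * 9.81 * 8.28)
v = sqrt(162.4536) = 12.7457 m/s

12.7457 m/s


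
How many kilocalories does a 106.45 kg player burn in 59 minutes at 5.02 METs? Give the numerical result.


kcal = MET * mass * time_hr
Convert time: 59 min = 0.9833 hr
kcal = 5.02 * 106.45 * 0.9833
kcal = 525.4727 kcal

525.4727 kcal


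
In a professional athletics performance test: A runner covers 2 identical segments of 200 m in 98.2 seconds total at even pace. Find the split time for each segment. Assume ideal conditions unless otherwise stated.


Split time = total_time / n_laps = 98.2 / 2
Split time = 49.1 s per lap

49.1 s
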